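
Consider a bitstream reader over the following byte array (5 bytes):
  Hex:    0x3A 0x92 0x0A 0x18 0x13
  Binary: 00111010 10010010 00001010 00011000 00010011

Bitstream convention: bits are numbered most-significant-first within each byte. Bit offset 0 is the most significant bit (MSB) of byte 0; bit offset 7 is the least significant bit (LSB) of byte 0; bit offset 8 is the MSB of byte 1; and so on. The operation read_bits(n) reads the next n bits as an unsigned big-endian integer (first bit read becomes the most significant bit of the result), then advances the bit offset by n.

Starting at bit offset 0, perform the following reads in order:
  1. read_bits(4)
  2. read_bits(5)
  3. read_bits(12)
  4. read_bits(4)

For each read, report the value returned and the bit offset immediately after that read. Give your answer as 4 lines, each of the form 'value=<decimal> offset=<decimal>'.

Answer: value=3 offset=4
value=21 offset=9
value=577 offset=21
value=4 offset=25

Derivation:
Read 1: bits[0:4] width=4 -> value=3 (bin 0011); offset now 4 = byte 0 bit 4; 36 bits remain
Read 2: bits[4:9] width=5 -> value=21 (bin 10101); offset now 9 = byte 1 bit 1; 31 bits remain
Read 3: bits[9:21] width=12 -> value=577 (bin 001001000001); offset now 21 = byte 2 bit 5; 19 bits remain
Read 4: bits[21:25] width=4 -> value=4 (bin 0100); offset now 25 = byte 3 bit 1; 15 bits remain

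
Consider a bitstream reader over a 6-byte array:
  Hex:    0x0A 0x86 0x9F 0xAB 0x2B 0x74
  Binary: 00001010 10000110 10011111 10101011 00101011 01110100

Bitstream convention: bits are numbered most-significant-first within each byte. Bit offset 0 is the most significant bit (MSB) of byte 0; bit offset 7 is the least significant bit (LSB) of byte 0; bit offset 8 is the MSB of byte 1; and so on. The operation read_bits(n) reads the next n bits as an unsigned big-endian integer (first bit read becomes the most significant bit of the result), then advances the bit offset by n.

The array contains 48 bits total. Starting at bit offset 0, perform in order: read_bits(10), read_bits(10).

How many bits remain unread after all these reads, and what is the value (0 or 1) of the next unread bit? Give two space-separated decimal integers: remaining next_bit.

Answer: 28 1

Derivation:
Read 1: bits[0:10] width=10 -> value=42 (bin 0000101010); offset now 10 = byte 1 bit 2; 38 bits remain
Read 2: bits[10:20] width=10 -> value=105 (bin 0001101001); offset now 20 = byte 2 bit 4; 28 bits remain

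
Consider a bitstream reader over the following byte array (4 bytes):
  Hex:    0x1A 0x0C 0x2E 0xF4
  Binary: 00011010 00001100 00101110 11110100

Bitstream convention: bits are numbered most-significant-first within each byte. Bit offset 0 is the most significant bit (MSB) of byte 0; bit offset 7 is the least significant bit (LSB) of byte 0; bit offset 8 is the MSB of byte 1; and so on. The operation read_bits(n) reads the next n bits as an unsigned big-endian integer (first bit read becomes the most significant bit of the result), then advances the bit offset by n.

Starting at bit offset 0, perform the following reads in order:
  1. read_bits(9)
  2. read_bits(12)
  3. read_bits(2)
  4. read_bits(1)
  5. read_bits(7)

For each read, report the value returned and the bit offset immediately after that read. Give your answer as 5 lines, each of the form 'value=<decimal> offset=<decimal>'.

Read 1: bits[0:9] width=9 -> value=52 (bin 000110100); offset now 9 = byte 1 bit 1; 23 bits remain
Read 2: bits[9:21] width=12 -> value=389 (bin 000110000101); offset now 21 = byte 2 bit 5; 11 bits remain
Read 3: bits[21:23] width=2 -> value=3 (bin 11); offset now 23 = byte 2 bit 7; 9 bits remain
Read 4: bits[23:24] width=1 -> value=0 (bin 0); offset now 24 = byte 3 bit 0; 8 bits remain
Read 5: bits[24:31] width=7 -> value=122 (bin 1111010); offset now 31 = byte 3 bit 7; 1 bits remain

Answer: value=52 offset=9
value=389 offset=21
value=3 offset=23
value=0 offset=24
value=122 offset=31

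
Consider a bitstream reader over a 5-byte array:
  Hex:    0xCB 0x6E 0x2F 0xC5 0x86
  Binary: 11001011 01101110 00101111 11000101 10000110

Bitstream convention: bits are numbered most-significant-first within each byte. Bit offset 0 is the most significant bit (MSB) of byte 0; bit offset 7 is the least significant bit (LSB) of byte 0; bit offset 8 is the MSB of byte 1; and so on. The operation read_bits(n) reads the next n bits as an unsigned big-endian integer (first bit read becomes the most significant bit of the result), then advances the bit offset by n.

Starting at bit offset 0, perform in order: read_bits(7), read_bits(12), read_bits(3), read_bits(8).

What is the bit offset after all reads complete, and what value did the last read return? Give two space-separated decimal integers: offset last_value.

Read 1: bits[0:7] width=7 -> value=101 (bin 1100101); offset now 7 = byte 0 bit 7; 33 bits remain
Read 2: bits[7:19] width=12 -> value=2929 (bin 101101110001); offset now 19 = byte 2 bit 3; 21 bits remain
Read 3: bits[19:22] width=3 -> value=3 (bin 011); offset now 22 = byte 2 bit 6; 18 bits remain
Read 4: bits[22:30] width=8 -> value=241 (bin 11110001); offset now 30 = byte 3 bit 6; 10 bits remain

Answer: 30 241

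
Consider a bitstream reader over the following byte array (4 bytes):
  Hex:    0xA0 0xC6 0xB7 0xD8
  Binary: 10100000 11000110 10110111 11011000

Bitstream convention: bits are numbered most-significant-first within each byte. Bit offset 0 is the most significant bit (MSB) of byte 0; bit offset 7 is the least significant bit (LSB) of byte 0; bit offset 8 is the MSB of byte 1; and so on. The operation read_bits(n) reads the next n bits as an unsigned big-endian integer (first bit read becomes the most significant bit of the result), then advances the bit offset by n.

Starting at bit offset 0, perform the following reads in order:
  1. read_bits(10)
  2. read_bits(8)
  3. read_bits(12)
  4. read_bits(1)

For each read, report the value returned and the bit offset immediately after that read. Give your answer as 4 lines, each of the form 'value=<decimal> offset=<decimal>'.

Answer: value=643 offset=10
value=26 offset=18
value=3574 offset=30
value=0 offset=31

Derivation:
Read 1: bits[0:10] width=10 -> value=643 (bin 1010000011); offset now 10 = byte 1 bit 2; 22 bits remain
Read 2: bits[10:18] width=8 -> value=26 (bin 00011010); offset now 18 = byte 2 bit 2; 14 bits remain
Read 3: bits[18:30] width=12 -> value=3574 (bin 110111110110); offset now 30 = byte 3 bit 6; 2 bits remain
Read 4: bits[30:31] width=1 -> value=0 (bin 0); offset now 31 = byte 3 bit 7; 1 bits remain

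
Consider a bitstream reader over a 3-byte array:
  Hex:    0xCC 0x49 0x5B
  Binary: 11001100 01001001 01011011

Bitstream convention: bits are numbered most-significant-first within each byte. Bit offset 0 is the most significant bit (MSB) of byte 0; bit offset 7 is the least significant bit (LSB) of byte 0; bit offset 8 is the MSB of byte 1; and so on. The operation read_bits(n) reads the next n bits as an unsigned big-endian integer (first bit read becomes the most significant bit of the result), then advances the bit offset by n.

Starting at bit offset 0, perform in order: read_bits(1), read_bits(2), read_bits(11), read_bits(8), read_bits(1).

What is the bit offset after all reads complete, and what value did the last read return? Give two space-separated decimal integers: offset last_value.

Read 1: bits[0:1] width=1 -> value=1 (bin 1); offset now 1 = byte 0 bit 1; 23 bits remain
Read 2: bits[1:3] width=2 -> value=2 (bin 10); offset now 3 = byte 0 bit 3; 21 bits remain
Read 3: bits[3:14] width=11 -> value=786 (bin 01100010010); offset now 14 = byte 1 bit 6; 10 bits remain
Read 4: bits[14:22] width=8 -> value=86 (bin 01010110); offset now 22 = byte 2 bit 6; 2 bits remain
Read 5: bits[22:23] width=1 -> value=1 (bin 1); offset now 23 = byte 2 bit 7; 1 bits remain

Answer: 23 1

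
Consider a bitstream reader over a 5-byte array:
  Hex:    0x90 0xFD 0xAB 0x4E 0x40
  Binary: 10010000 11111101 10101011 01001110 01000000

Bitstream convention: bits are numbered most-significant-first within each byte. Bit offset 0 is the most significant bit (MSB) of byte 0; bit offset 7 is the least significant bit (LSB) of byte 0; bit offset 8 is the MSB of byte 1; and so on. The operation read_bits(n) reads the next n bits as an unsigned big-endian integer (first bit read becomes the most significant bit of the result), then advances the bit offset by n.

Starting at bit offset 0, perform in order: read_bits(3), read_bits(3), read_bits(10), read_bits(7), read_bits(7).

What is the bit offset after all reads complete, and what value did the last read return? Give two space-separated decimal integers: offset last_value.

Read 1: bits[0:3] width=3 -> value=4 (bin 100); offset now 3 = byte 0 bit 3; 37 bits remain
Read 2: bits[3:6] width=3 -> value=4 (bin 100); offset now 6 = byte 0 bit 6; 34 bits remain
Read 3: bits[6:16] width=10 -> value=253 (bin 0011111101); offset now 16 = byte 2 bit 0; 24 bits remain
Read 4: bits[16:23] width=7 -> value=85 (bin 1010101); offset now 23 = byte 2 bit 7; 17 bits remain
Read 5: bits[23:30] width=7 -> value=83 (bin 1010011); offset now 30 = byte 3 bit 6; 10 bits remain

Answer: 30 83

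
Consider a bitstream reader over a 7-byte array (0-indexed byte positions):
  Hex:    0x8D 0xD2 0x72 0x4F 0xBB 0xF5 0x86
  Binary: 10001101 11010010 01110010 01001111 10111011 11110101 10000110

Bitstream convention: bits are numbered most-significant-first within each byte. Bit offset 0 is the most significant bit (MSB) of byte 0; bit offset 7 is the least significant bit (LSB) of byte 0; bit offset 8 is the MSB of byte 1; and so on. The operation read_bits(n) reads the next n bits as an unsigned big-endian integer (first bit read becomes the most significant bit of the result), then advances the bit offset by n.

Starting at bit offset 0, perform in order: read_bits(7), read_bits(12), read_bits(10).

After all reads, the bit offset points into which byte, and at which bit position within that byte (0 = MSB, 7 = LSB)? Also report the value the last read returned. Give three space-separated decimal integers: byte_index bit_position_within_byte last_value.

Read 1: bits[0:7] width=7 -> value=70 (bin 1000110); offset now 7 = byte 0 bit 7; 49 bits remain
Read 2: bits[7:19] width=12 -> value=3731 (bin 111010010011); offset now 19 = byte 2 bit 3; 37 bits remain
Read 3: bits[19:29] width=10 -> value=585 (bin 1001001001); offset now 29 = byte 3 bit 5; 27 bits remain

Answer: 3 5 585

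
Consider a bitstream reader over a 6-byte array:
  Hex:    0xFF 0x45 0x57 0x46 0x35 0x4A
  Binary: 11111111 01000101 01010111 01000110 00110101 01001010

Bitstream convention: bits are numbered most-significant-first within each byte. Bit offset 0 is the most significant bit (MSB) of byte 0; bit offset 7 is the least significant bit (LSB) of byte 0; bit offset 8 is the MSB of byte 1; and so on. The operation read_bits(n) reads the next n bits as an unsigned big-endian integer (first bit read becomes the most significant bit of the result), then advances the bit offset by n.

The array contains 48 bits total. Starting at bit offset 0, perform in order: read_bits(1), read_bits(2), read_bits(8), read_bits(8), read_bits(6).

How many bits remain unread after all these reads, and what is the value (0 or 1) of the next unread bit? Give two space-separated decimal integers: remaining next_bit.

Answer: 23 1

Derivation:
Read 1: bits[0:1] width=1 -> value=1 (bin 1); offset now 1 = byte 0 bit 1; 47 bits remain
Read 2: bits[1:3] width=2 -> value=3 (bin 11); offset now 3 = byte 0 bit 3; 45 bits remain
Read 3: bits[3:11] width=8 -> value=250 (bin 11111010); offset now 11 = byte 1 bit 3; 37 bits remain
Read 4: bits[11:19] width=8 -> value=42 (bin 00101010); offset now 19 = byte 2 bit 3; 29 bits remain
Read 5: bits[19:25] width=6 -> value=46 (bin 101110); offset now 25 = byte 3 bit 1; 23 bits remain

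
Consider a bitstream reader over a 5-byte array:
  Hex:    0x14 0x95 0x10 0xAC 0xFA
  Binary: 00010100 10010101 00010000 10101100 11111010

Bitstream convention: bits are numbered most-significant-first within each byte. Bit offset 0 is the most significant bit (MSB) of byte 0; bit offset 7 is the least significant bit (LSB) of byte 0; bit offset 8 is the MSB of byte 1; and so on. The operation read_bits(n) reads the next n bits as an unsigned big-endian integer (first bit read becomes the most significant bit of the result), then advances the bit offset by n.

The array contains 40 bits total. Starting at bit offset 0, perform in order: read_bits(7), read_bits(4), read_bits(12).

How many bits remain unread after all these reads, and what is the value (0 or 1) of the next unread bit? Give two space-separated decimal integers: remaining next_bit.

Answer: 17 0

Derivation:
Read 1: bits[0:7] width=7 -> value=10 (bin 0001010); offset now 7 = byte 0 bit 7; 33 bits remain
Read 2: bits[7:11] width=4 -> value=4 (bin 0100); offset now 11 = byte 1 bit 3; 29 bits remain
Read 3: bits[11:23] width=12 -> value=2696 (bin 101010001000); offset now 23 = byte 2 bit 7; 17 bits remain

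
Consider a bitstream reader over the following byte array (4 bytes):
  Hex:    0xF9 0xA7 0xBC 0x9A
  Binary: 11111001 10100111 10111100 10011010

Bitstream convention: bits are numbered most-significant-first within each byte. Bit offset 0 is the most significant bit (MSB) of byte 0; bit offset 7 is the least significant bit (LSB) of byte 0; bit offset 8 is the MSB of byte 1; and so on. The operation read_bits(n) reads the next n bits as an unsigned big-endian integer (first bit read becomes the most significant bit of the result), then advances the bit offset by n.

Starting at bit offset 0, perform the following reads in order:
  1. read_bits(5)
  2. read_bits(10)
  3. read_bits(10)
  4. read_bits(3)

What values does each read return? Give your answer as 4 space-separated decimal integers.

Read 1: bits[0:5] width=5 -> value=31 (bin 11111); offset now 5 = byte 0 bit 5; 27 bits remain
Read 2: bits[5:15] width=10 -> value=211 (bin 0011010011); offset now 15 = byte 1 bit 7; 17 bits remain
Read 3: bits[15:25] width=10 -> value=889 (bin 1101111001); offset now 25 = byte 3 bit 1; 7 bits remain
Read 4: bits[25:28] width=3 -> value=1 (bin 001); offset now 28 = byte 3 bit 4; 4 bits remain

Answer: 31 211 889 1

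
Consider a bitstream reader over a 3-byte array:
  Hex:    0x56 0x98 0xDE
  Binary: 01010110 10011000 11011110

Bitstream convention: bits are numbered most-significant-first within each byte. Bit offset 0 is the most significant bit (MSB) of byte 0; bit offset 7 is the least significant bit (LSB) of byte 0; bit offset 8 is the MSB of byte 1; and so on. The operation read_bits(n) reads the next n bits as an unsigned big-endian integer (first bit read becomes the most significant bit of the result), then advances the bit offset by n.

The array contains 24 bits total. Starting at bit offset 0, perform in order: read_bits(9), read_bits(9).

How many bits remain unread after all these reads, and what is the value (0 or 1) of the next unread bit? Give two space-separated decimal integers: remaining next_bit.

Read 1: bits[0:9] width=9 -> value=173 (bin 010101101); offset now 9 = byte 1 bit 1; 15 bits remain
Read 2: bits[9:18] width=9 -> value=99 (bin 001100011); offset now 18 = byte 2 bit 2; 6 bits remain

Answer: 6 0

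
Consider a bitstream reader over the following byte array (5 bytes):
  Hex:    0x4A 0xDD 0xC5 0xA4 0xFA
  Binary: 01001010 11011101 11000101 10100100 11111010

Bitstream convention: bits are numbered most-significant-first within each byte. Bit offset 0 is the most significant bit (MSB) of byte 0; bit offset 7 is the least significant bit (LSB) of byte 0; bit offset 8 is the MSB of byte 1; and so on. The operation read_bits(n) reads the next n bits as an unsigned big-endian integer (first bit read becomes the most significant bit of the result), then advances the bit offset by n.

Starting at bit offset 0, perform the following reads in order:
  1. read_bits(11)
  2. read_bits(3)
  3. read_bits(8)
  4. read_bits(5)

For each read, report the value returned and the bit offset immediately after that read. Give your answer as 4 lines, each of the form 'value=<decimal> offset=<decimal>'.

Answer: value=598 offset=11
value=7 offset=14
value=113 offset=22
value=13 offset=27

Derivation:
Read 1: bits[0:11] width=11 -> value=598 (bin 01001010110); offset now 11 = byte 1 bit 3; 29 bits remain
Read 2: bits[11:14] width=3 -> value=7 (bin 111); offset now 14 = byte 1 bit 6; 26 bits remain
Read 3: bits[14:22] width=8 -> value=113 (bin 01110001); offset now 22 = byte 2 bit 6; 18 bits remain
Read 4: bits[22:27] width=5 -> value=13 (bin 01101); offset now 27 = byte 3 bit 3; 13 bits remain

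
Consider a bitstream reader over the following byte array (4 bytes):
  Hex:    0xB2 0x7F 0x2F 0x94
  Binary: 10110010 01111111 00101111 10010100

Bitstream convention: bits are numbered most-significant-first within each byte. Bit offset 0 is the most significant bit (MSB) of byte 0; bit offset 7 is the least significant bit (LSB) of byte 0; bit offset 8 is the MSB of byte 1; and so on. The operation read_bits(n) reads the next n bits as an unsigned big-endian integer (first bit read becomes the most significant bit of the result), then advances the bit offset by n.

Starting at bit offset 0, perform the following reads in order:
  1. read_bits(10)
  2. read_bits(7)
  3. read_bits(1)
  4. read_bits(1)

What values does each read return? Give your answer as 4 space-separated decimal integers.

Answer: 713 126 0 1

Derivation:
Read 1: bits[0:10] width=10 -> value=713 (bin 1011001001); offset now 10 = byte 1 bit 2; 22 bits remain
Read 2: bits[10:17] width=7 -> value=126 (bin 1111110); offset now 17 = byte 2 bit 1; 15 bits remain
Read 3: bits[17:18] width=1 -> value=0 (bin 0); offset now 18 = byte 2 bit 2; 14 bits remain
Read 4: bits[18:19] width=1 -> value=1 (bin 1); offset now 19 = byte 2 bit 3; 13 bits remain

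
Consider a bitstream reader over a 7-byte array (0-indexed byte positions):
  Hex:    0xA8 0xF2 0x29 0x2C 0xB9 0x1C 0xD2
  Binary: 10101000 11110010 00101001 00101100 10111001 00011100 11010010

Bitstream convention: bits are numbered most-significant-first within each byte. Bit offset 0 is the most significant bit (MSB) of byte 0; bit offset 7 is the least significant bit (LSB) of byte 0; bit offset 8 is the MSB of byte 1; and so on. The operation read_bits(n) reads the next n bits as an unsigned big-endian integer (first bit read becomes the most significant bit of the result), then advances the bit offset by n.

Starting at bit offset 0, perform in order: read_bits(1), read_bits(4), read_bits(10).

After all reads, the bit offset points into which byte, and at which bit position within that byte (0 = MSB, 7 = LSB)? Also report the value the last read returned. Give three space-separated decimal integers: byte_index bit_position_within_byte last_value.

Read 1: bits[0:1] width=1 -> value=1 (bin 1); offset now 1 = byte 0 bit 1; 55 bits remain
Read 2: bits[1:5] width=4 -> value=5 (bin 0101); offset now 5 = byte 0 bit 5; 51 bits remain
Read 3: bits[5:15] width=10 -> value=121 (bin 0001111001); offset now 15 = byte 1 bit 7; 41 bits remain

Answer: 1 7 121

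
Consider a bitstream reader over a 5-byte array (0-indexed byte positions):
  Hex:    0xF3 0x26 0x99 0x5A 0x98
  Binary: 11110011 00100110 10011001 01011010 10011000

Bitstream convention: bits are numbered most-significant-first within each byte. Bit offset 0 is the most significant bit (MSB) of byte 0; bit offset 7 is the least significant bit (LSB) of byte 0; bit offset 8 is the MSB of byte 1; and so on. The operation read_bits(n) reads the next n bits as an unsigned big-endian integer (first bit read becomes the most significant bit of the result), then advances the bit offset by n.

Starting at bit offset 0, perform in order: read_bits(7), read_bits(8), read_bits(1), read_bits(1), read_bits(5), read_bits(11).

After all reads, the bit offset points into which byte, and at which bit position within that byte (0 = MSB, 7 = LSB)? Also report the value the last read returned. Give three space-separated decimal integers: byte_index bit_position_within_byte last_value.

Answer: 4 1 693

Derivation:
Read 1: bits[0:7] width=7 -> value=121 (bin 1111001); offset now 7 = byte 0 bit 7; 33 bits remain
Read 2: bits[7:15] width=8 -> value=147 (bin 10010011); offset now 15 = byte 1 bit 7; 25 bits remain
Read 3: bits[15:16] width=1 -> value=0 (bin 0); offset now 16 = byte 2 bit 0; 24 bits remain
Read 4: bits[16:17] width=1 -> value=1 (bin 1); offset now 17 = byte 2 bit 1; 23 bits remain
Read 5: bits[17:22] width=5 -> value=6 (bin 00110); offset now 22 = byte 2 bit 6; 18 bits remain
Read 6: bits[22:33] width=11 -> value=693 (bin 01010110101); offset now 33 = byte 4 bit 1; 7 bits remain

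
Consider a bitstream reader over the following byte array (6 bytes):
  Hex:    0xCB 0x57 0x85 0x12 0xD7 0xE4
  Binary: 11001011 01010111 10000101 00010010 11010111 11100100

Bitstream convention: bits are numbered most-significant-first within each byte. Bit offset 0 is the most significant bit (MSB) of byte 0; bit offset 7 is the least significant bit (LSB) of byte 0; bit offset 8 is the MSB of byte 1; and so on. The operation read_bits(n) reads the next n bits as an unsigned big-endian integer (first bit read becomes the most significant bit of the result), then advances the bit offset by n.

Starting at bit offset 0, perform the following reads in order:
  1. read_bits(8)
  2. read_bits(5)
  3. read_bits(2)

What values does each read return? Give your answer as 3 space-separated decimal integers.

Read 1: bits[0:8] width=8 -> value=203 (bin 11001011); offset now 8 = byte 1 bit 0; 40 bits remain
Read 2: bits[8:13] width=5 -> value=10 (bin 01010); offset now 13 = byte 1 bit 5; 35 bits remain
Read 3: bits[13:15] width=2 -> value=3 (bin 11); offset now 15 = byte 1 bit 7; 33 bits remain

Answer: 203 10 3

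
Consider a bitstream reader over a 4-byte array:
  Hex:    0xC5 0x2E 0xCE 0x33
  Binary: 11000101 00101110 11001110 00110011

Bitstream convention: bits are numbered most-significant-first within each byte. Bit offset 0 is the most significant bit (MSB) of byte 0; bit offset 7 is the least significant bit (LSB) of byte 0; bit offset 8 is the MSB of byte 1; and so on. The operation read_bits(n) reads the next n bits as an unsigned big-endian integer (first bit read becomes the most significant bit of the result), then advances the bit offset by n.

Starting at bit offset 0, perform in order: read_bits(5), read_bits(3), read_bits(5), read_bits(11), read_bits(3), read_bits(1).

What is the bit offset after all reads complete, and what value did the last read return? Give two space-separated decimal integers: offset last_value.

Answer: 28 1

Derivation:
Read 1: bits[0:5] width=5 -> value=24 (bin 11000); offset now 5 = byte 0 bit 5; 27 bits remain
Read 2: bits[5:8] width=3 -> value=5 (bin 101); offset now 8 = byte 1 bit 0; 24 bits remain
Read 3: bits[8:13] width=5 -> value=5 (bin 00101); offset now 13 = byte 1 bit 5; 19 bits remain
Read 4: bits[13:24] width=11 -> value=1742 (bin 11011001110); offset now 24 = byte 3 bit 0; 8 bits remain
Read 5: bits[24:27] width=3 -> value=1 (bin 001); offset now 27 = byte 3 bit 3; 5 bits remain
Read 6: bits[27:28] width=1 -> value=1 (bin 1); offset now 28 = byte 3 bit 4; 4 bits remain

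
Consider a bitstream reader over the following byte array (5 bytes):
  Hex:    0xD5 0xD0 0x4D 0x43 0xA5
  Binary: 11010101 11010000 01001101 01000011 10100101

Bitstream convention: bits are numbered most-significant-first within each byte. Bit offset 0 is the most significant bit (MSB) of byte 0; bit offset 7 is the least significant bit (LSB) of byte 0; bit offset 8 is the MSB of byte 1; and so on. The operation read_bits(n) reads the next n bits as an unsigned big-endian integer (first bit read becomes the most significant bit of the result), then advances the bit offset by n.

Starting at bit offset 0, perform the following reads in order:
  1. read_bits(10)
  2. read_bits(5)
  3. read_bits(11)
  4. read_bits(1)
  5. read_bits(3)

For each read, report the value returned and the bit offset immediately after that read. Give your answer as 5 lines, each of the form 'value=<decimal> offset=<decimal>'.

Read 1: bits[0:10] width=10 -> value=855 (bin 1101010111); offset now 10 = byte 1 bit 2; 30 bits remain
Read 2: bits[10:15] width=5 -> value=8 (bin 01000); offset now 15 = byte 1 bit 7; 25 bits remain
Read 3: bits[15:26] width=11 -> value=309 (bin 00100110101); offset now 26 = byte 3 bit 2; 14 bits remain
Read 4: bits[26:27] width=1 -> value=0 (bin 0); offset now 27 = byte 3 bit 3; 13 bits remain
Read 5: bits[27:30] width=3 -> value=0 (bin 000); offset now 30 = byte 3 bit 6; 10 bits remain

Answer: value=855 offset=10
value=8 offset=15
value=309 offset=26
value=0 offset=27
value=0 offset=30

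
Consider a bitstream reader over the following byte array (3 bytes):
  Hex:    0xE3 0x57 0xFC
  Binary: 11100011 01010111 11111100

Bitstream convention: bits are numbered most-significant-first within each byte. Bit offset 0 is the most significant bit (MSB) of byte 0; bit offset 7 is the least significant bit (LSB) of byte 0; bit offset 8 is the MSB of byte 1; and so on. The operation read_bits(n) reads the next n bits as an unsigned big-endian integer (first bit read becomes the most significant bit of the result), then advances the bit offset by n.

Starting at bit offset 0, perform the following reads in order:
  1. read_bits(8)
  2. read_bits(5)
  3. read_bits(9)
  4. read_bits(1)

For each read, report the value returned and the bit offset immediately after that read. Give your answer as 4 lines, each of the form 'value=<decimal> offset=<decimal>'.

Read 1: bits[0:8] width=8 -> value=227 (bin 11100011); offset now 8 = byte 1 bit 0; 16 bits remain
Read 2: bits[8:13] width=5 -> value=10 (bin 01010); offset now 13 = byte 1 bit 5; 11 bits remain
Read 3: bits[13:22] width=9 -> value=511 (bin 111111111); offset now 22 = byte 2 bit 6; 2 bits remain
Read 4: bits[22:23] width=1 -> value=0 (bin 0); offset now 23 = byte 2 bit 7; 1 bits remain

Answer: value=227 offset=8
value=10 offset=13
value=511 offset=22
value=0 offset=23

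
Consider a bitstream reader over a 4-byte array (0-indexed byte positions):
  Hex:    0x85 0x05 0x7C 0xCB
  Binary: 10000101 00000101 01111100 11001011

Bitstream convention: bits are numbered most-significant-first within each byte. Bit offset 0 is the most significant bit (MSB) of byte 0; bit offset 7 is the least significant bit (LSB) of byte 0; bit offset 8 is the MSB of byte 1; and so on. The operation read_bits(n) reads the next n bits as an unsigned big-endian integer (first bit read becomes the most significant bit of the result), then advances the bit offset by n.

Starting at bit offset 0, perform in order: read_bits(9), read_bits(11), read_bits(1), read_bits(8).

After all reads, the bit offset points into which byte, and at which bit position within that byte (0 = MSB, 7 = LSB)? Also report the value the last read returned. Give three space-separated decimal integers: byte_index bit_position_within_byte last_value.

Read 1: bits[0:9] width=9 -> value=266 (bin 100001010); offset now 9 = byte 1 bit 1; 23 bits remain
Read 2: bits[9:20] width=11 -> value=87 (bin 00001010111); offset now 20 = byte 2 bit 4; 12 bits remain
Read 3: bits[20:21] width=1 -> value=1 (bin 1); offset now 21 = byte 2 bit 5; 11 bits remain
Read 4: bits[21:29] width=8 -> value=153 (bin 10011001); offset now 29 = byte 3 bit 5; 3 bits remain

Answer: 3 5 153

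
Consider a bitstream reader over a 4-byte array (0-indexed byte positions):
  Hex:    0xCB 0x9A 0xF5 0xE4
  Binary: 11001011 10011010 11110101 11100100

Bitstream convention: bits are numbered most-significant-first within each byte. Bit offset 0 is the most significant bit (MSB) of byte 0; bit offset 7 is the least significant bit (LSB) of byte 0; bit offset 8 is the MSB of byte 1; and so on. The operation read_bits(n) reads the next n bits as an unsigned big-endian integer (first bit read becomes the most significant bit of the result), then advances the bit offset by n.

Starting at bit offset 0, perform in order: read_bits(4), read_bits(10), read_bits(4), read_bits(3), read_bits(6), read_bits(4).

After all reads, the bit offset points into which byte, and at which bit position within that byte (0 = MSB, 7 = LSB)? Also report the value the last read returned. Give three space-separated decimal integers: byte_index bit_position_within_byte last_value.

Read 1: bits[0:4] width=4 -> value=12 (bin 1100); offset now 4 = byte 0 bit 4; 28 bits remain
Read 2: bits[4:14] width=10 -> value=742 (bin 1011100110); offset now 14 = byte 1 bit 6; 18 bits remain
Read 3: bits[14:18] width=4 -> value=11 (bin 1011); offset now 18 = byte 2 bit 2; 14 bits remain
Read 4: bits[18:21] width=3 -> value=6 (bin 110); offset now 21 = byte 2 bit 5; 11 bits remain
Read 5: bits[21:27] width=6 -> value=47 (bin 101111); offset now 27 = byte 3 bit 3; 5 bits remain
Read 6: bits[27:31] width=4 -> value=2 (bin 0010); offset now 31 = byte 3 bit 7; 1 bits remain

Answer: 3 7 2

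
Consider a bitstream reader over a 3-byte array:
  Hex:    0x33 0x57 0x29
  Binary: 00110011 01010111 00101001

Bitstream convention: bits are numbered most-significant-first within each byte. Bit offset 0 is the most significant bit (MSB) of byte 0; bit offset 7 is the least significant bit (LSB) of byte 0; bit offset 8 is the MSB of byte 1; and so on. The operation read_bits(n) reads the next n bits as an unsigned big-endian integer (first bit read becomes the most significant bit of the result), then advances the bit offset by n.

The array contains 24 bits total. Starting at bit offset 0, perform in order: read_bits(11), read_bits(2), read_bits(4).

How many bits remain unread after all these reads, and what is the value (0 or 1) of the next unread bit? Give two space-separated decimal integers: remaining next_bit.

Read 1: bits[0:11] width=11 -> value=410 (bin 00110011010); offset now 11 = byte 1 bit 3; 13 bits remain
Read 2: bits[11:13] width=2 -> value=2 (bin 10); offset now 13 = byte 1 bit 5; 11 bits remain
Read 3: bits[13:17] width=4 -> value=14 (bin 1110); offset now 17 = byte 2 bit 1; 7 bits remain

Answer: 7 0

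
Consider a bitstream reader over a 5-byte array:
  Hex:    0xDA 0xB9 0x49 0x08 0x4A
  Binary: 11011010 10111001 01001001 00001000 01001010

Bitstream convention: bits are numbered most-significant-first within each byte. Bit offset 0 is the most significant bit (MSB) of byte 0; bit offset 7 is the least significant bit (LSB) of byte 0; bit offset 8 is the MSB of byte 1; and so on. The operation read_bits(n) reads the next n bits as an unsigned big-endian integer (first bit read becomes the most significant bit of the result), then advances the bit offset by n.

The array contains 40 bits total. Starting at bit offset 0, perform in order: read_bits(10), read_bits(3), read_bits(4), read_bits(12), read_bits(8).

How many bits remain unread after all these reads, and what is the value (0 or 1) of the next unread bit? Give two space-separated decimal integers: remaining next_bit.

Read 1: bits[0:10] width=10 -> value=874 (bin 1101101010); offset now 10 = byte 1 bit 2; 30 bits remain
Read 2: bits[10:13] width=3 -> value=7 (bin 111); offset now 13 = byte 1 bit 5; 27 bits remain
Read 3: bits[13:17] width=4 -> value=2 (bin 0010); offset now 17 = byte 2 bit 1; 23 bits remain
Read 4: bits[17:29] width=12 -> value=2337 (bin 100100100001); offset now 29 = byte 3 bit 5; 11 bits remain
Read 5: bits[29:37] width=8 -> value=9 (bin 00001001); offset now 37 = byte 4 bit 5; 3 bits remain

Answer: 3 0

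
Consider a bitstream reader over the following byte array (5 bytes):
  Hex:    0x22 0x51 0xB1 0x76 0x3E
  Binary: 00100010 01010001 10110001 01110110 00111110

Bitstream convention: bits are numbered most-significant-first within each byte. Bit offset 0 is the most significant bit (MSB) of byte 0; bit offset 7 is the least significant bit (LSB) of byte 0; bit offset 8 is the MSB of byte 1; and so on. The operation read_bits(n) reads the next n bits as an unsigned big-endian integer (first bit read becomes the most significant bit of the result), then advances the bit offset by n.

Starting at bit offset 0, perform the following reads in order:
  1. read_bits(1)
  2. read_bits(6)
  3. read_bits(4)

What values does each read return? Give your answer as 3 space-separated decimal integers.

Answer: 0 17 2

Derivation:
Read 1: bits[0:1] width=1 -> value=0 (bin 0); offset now 1 = byte 0 bit 1; 39 bits remain
Read 2: bits[1:7] width=6 -> value=17 (bin 010001); offset now 7 = byte 0 bit 7; 33 bits remain
Read 3: bits[7:11] width=4 -> value=2 (bin 0010); offset now 11 = byte 1 bit 3; 29 bits remain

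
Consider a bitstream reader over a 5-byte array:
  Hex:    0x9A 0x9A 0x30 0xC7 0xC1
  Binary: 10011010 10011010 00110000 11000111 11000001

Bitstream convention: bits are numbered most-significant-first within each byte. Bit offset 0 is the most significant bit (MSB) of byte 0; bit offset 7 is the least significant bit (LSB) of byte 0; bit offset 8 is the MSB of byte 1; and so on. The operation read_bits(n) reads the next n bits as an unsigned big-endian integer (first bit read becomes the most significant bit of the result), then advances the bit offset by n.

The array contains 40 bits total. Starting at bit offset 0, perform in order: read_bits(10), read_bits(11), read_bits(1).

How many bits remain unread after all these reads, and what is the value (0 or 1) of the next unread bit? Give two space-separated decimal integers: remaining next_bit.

Answer: 18 0

Derivation:
Read 1: bits[0:10] width=10 -> value=618 (bin 1001101010); offset now 10 = byte 1 bit 2; 30 bits remain
Read 2: bits[10:21] width=11 -> value=838 (bin 01101000110); offset now 21 = byte 2 bit 5; 19 bits remain
Read 3: bits[21:22] width=1 -> value=0 (bin 0); offset now 22 = byte 2 bit 6; 18 bits remain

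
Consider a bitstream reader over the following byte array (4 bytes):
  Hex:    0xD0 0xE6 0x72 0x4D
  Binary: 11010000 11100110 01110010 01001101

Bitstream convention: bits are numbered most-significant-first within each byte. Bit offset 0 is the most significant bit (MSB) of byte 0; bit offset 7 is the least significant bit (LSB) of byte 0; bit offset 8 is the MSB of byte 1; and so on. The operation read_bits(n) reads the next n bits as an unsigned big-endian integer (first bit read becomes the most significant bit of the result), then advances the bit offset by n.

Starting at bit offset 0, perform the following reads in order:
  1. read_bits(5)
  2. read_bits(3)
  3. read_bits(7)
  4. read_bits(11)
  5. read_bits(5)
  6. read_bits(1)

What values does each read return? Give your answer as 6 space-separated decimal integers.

Answer: 26 0 115 457 6 1

Derivation:
Read 1: bits[0:5] width=5 -> value=26 (bin 11010); offset now 5 = byte 0 bit 5; 27 bits remain
Read 2: bits[5:8] width=3 -> value=0 (bin 000); offset now 8 = byte 1 bit 0; 24 bits remain
Read 3: bits[8:15] width=7 -> value=115 (bin 1110011); offset now 15 = byte 1 bit 7; 17 bits remain
Read 4: bits[15:26] width=11 -> value=457 (bin 00111001001); offset now 26 = byte 3 bit 2; 6 bits remain
Read 5: bits[26:31] width=5 -> value=6 (bin 00110); offset now 31 = byte 3 bit 7; 1 bits remain
Read 6: bits[31:32] width=1 -> value=1 (bin 1); offset now 32 = byte 4 bit 0; 0 bits remain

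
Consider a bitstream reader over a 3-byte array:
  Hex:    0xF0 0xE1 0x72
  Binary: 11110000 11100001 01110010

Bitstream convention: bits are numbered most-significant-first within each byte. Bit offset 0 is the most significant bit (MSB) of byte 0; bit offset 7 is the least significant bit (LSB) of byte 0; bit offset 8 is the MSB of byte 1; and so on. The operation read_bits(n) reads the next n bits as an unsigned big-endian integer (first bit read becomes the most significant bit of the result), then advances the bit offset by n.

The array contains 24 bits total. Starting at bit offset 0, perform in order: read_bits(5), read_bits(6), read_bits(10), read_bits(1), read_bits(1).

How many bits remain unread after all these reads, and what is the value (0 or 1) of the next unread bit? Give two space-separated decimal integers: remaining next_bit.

Answer: 1 0

Derivation:
Read 1: bits[0:5] width=5 -> value=30 (bin 11110); offset now 5 = byte 0 bit 5; 19 bits remain
Read 2: bits[5:11] width=6 -> value=7 (bin 000111); offset now 11 = byte 1 bit 3; 13 bits remain
Read 3: bits[11:21] width=10 -> value=46 (bin 0000101110); offset now 21 = byte 2 bit 5; 3 bits remain
Read 4: bits[21:22] width=1 -> value=0 (bin 0); offset now 22 = byte 2 bit 6; 2 bits remain
Read 5: bits[22:23] width=1 -> value=1 (bin 1); offset now 23 = byte 2 bit 7; 1 bits remain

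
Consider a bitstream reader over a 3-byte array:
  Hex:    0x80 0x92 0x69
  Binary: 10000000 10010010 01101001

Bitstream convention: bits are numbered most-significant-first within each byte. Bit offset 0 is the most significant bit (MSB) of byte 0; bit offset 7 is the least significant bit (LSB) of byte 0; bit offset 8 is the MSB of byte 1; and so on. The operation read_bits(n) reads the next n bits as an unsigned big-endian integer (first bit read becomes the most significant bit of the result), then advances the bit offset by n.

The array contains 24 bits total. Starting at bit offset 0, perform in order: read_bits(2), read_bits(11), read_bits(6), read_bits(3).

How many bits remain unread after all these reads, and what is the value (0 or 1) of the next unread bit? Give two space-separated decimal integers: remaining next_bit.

Read 1: bits[0:2] width=2 -> value=2 (bin 10); offset now 2 = byte 0 bit 2; 22 bits remain
Read 2: bits[2:13] width=11 -> value=18 (bin 00000010010); offset now 13 = byte 1 bit 5; 11 bits remain
Read 3: bits[13:19] width=6 -> value=19 (bin 010011); offset now 19 = byte 2 bit 3; 5 bits remain
Read 4: bits[19:22] width=3 -> value=2 (bin 010); offset now 22 = byte 2 bit 6; 2 bits remain

Answer: 2 0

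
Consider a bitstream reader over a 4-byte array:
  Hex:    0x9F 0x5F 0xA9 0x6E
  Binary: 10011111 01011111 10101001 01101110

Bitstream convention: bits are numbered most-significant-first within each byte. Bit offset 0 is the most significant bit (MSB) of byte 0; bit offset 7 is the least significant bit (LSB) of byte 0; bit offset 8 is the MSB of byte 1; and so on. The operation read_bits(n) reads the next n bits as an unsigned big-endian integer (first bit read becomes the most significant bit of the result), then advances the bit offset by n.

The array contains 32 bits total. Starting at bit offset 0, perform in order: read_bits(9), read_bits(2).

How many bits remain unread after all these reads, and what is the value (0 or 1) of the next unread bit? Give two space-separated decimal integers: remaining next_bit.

Read 1: bits[0:9] width=9 -> value=318 (bin 100111110); offset now 9 = byte 1 bit 1; 23 bits remain
Read 2: bits[9:11] width=2 -> value=2 (bin 10); offset now 11 = byte 1 bit 3; 21 bits remain

Answer: 21 1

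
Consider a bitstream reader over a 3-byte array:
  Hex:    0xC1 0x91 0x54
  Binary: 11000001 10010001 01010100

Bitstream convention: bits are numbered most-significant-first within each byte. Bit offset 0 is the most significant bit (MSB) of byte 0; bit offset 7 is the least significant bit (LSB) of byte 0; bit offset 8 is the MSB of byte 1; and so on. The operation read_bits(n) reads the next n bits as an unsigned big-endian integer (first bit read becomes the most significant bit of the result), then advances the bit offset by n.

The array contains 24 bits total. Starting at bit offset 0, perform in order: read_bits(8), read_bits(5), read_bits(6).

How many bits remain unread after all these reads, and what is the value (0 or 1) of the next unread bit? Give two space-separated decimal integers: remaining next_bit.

Read 1: bits[0:8] width=8 -> value=193 (bin 11000001); offset now 8 = byte 1 bit 0; 16 bits remain
Read 2: bits[8:13] width=5 -> value=18 (bin 10010); offset now 13 = byte 1 bit 5; 11 bits remain
Read 3: bits[13:19] width=6 -> value=10 (bin 001010); offset now 19 = byte 2 bit 3; 5 bits remain

Answer: 5 1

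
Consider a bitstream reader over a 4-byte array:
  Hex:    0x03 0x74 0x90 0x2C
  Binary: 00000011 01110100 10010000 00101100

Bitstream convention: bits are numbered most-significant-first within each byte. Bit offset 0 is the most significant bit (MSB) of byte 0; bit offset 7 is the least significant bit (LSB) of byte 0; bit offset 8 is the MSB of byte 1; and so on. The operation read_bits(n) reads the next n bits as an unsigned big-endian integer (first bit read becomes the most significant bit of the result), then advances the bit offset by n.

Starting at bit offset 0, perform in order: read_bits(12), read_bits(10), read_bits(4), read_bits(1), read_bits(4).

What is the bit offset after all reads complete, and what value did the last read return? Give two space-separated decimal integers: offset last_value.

Read 1: bits[0:12] width=12 -> value=55 (bin 000000110111); offset now 12 = byte 1 bit 4; 20 bits remain
Read 2: bits[12:22] width=10 -> value=292 (bin 0100100100); offset now 22 = byte 2 bit 6; 10 bits remain
Read 3: bits[22:26] width=4 -> value=0 (bin 0000); offset now 26 = byte 3 bit 2; 6 bits remain
Read 4: bits[26:27] width=1 -> value=1 (bin 1); offset now 27 = byte 3 bit 3; 5 bits remain
Read 5: bits[27:31] width=4 -> value=6 (bin 0110); offset now 31 = byte 3 bit 7; 1 bits remain

Answer: 31 6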